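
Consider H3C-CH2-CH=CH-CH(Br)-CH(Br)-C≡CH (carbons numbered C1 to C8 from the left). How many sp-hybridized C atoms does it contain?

2

C1: sp3
C2: sp3
C3: sp2
C4: sp2
C5: sp3
C6: sp3
C7: sp ✓
C8: sp ✓
C7, C8 → 2 sp carbons.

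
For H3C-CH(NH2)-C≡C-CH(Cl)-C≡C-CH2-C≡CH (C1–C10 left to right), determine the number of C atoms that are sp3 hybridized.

4

C1: sp3 ✓
C2: sp3 ✓
C3: sp
C4: sp
C5: sp3 ✓
C6: sp
C7: sp
C8: sp3 ✓
C9: sp
C10: sp
C1, C2, C5, C8 → 4 sp3 carbons.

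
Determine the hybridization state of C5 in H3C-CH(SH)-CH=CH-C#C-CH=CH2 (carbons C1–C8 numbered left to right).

C5 carries 2 σ bonds, plus two π bonds, giving a steric number of 2, so it is sp.

sp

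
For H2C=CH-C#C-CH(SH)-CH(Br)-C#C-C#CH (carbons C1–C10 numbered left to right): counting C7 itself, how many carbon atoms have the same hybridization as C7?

6

C7 is sp (two π bonds).
C1: sp2
C2: sp2
C3: sp ✓
C4: sp ✓
C5: sp3
C6: sp3
C7: sp ✓
C8: sp ✓
C9: sp ✓
C10: sp ✓
6 carbons are sp.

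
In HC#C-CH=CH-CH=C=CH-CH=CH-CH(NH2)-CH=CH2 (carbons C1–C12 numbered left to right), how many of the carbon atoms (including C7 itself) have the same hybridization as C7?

C7 is sp2 (one π bond).
C1: sp
C2: sp
C3: sp2 ✓
C4: sp2 ✓
C5: sp2 ✓
C6: sp
C7: sp2 ✓
C8: sp2 ✓
C9: sp2 ✓
C10: sp3
C11: sp2 ✓
C12: sp2 ✓
8 carbons are sp2.

8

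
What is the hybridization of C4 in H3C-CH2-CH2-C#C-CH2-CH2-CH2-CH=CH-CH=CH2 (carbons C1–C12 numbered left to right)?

sp

C4 (2 σ bonds, plus two π bonds) has steric number 2: sp.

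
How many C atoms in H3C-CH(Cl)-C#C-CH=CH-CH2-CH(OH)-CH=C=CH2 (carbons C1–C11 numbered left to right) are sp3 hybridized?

4

C1: sp3 ✓
C2: sp3 ✓
C3: sp
C4: sp
C5: sp2
C6: sp2
C7: sp3 ✓
C8: sp3 ✓
C9: sp2
C10: sp
C11: sp2
C1, C2, C7, C8 → 4 sp3 carbons.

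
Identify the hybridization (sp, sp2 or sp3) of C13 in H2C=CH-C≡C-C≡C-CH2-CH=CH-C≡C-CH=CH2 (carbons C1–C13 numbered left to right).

sp²

C13: 3 σ bonds, plus one π bond — 3 electron domains, sp2.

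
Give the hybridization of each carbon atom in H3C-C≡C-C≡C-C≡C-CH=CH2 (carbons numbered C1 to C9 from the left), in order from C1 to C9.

C1: 4 σ bonds; 4 regions of electron density → sp3.
C2 — 2 σ bonds, plus two π bonds. Steric number 2, so sp.
C3: 2 σ bonds, plus two π bonds — 2 electron domains, sp.
C4 carries 2 σ bonds, plus two π bonds, giving a steric number of 2, so it is sp.
C5 is sp: 2 σ bonds, plus two π bonds, 2 electron-density regions.
C6 is sp: 2 σ bonds, plus two π bonds, 2 electron-density regions.
C7 — 2 σ bonds, plus two π bonds. Steric number 2, so sp.
C8 has 3 σ bonds, plus one π bond: steric number 3 → sp2.
C9: 3 σ bonds, plus one π bond; 3 regions of electron density → sp2.

C1 sp3, C2 sp, C3 sp, C4 sp, C5 sp, C6 sp, C7 sp, C8 sp2, C9 sp2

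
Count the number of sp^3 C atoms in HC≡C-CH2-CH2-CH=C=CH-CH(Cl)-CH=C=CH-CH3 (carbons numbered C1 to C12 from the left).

C1: sp
C2: sp
C3: sp3 ✓
C4: sp3 ✓
C5: sp2
C6: sp
C7: sp2
C8: sp3 ✓
C9: sp2
C10: sp
C11: sp2
C12: sp3 ✓
C3, C4, C8, C12 → 4 sp3 carbons.

4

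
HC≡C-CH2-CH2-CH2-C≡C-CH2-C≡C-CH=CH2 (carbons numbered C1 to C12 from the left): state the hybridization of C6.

sp

C6 is sp: 2 σ bonds, plus two π bonds, 2 electron-density regions.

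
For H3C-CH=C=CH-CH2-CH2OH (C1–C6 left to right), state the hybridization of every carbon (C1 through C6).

C1 has 4 σ bonds: steric number 4 → sp3.
C2 (3 σ bonds, plus one π bond) has steric number 3: sp2.
C3 has 2 σ bonds, plus two π bonds: steric number 2 → sp.
C4 is sp2: 3 σ bonds, plus one π bond, 3 electron-density regions.
C5 is sp3: 4 σ bonds, 4 electron-density regions.
C6: 4 σ bonds — 4 electron domains, sp3.

C1 sp3, C2 sp2, C3 sp, C4 sp2, C5 sp3, C6 sp3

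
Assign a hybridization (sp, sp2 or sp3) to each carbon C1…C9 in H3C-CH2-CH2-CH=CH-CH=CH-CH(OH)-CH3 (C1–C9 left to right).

C1 sp3, C2 sp3, C3 sp3, C4 sp2, C5 sp2, C6 sp2, C7 sp2, C8 sp3, C9 sp3

C1: 4 σ bonds; 4 regions of electron density → sp3.
C2 (4 σ bonds) has steric number 4: sp3.
C3 is sp3: 4 σ bonds, 4 electron-density regions.
C4: 3 σ bonds, plus one π bond; 3 regions of electron density → sp2.
C5 — 3 σ bonds, plus one π bond. Steric number 3, so sp2.
C6 carries 3 σ bonds, plus one π bond, giving a steric number of 3, so it is sp2.
C7 — 3 σ bonds, plus one π bond. Steric number 3, so sp2.
C8: 4 σ bonds — 4 electron domains, sp3.
C9 carries 4 σ bonds, giving a steric number of 4, so it is sp3.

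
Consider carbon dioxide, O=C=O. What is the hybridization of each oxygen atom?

One σ bond + two lone pairs = steric number 3 → sp2.

sp^2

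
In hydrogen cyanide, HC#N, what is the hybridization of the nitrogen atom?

The nitrogen atom: 1 σ bond and 1 lone pair, plus two π bonds — 2 electron domains, sp.

sp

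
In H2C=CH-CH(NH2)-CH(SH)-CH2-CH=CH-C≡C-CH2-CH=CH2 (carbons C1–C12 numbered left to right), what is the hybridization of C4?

C4: 4 σ bonds — 4 electron domains, sp3.

sp3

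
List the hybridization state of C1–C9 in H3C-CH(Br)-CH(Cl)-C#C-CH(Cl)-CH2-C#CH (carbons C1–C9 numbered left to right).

C1 is sp3: 4 σ bonds, 4 electron-density regions.
C2 carries 4 σ bonds, giving a steric number of 4, so it is sp3.
C3 — 4 σ bonds. Steric number 4, so sp3.
C4 (2 σ bonds, plus two π bonds) has steric number 2: sp.
C5 (2 σ bonds, plus two π bonds) has steric number 2: sp.
C6 — 4 σ bonds. Steric number 4, so sp3.
C7: 4 σ bonds — 4 electron domains, sp3.
C8 carries 2 σ bonds, plus two π bonds, giving a steric number of 2, so it is sp.
C9 is sp: 2 σ bonds, plus two π bonds, 2 electron-density regions.

C1 sp3, C2 sp3, C3 sp3, C4 sp, C5 sp, C6 sp3, C7 sp3, C8 sp, C9 sp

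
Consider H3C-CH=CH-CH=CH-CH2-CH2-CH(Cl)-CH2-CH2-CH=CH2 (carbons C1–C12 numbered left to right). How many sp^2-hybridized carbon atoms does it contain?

C1: sp3
C2: sp2 ✓
C3: sp2 ✓
C4: sp2 ✓
C5: sp2 ✓
C6: sp3
C7: sp3
C8: sp3
C9: sp3
C10: sp3
C11: sp2 ✓
C12: sp2 ✓
C2, C3, C4, C5, C11, C12 → 6 sp2 carbons.

6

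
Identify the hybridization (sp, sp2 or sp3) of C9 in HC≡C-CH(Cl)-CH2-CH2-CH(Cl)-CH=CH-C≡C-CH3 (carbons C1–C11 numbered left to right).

sp

C9 has 2 σ bonds, plus two π bonds: steric number 2 → sp.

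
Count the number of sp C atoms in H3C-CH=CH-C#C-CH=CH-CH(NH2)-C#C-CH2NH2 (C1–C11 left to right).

4

C1: sp3
C2: sp2
C3: sp2
C4: sp ✓
C5: sp ✓
C6: sp2
C7: sp2
C8: sp3
C9: sp ✓
C10: sp ✓
C11: sp3
C4, C5, C9, C10 → 4 sp carbons.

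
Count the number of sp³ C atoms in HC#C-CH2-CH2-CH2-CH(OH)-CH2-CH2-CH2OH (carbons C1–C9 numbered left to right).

7

C1: sp
C2: sp
C3: sp3 ✓
C4: sp3 ✓
C5: sp3 ✓
C6: sp3 ✓
C7: sp3 ✓
C8: sp3 ✓
C9: sp3 ✓
C3, C4, C5, C6, C7, C8, C9 → 7 sp3 carbons.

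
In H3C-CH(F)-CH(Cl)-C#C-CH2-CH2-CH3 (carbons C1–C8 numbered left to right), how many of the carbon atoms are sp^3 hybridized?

C1: sp3 ✓
C2: sp3 ✓
C3: sp3 ✓
C4: sp
C5: sp
C6: sp3 ✓
C7: sp3 ✓
C8: sp3 ✓
C1, C2, C3, C6, C7, C8 → 6 sp3 carbons.

6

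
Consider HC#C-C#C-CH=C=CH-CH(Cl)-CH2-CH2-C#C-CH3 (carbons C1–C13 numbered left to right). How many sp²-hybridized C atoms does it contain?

C1: sp
C2: sp
C3: sp
C4: sp
C5: sp2 ✓
C6: sp
C7: sp2 ✓
C8: sp3
C9: sp3
C10: sp3
C11: sp
C12: sp
C13: sp3
C5, C7 → 2 sp2 carbons.

2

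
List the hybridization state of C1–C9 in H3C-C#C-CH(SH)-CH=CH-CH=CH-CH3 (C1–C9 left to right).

C1 (4 σ bonds) has steric number 4: sp3.
C2 — 2 σ bonds, plus two π bonds. Steric number 2, so sp.
C3 (2 σ bonds, plus two π bonds) has steric number 2: sp.
C4 (4 σ bonds) has steric number 4: sp3.
C5: 3 σ bonds, plus one π bond; 3 regions of electron density → sp2.
C6 (3 σ bonds, plus one π bond) has steric number 3: sp2.
C7 carries 3 σ bonds, plus one π bond, giving a steric number of 3, so it is sp2.
C8 (3 σ bonds, plus one π bond) has steric number 3: sp2.
C9 — 4 σ bonds. Steric number 4, so sp3.

C1 sp3, C2 sp, C3 sp, C4 sp3, C5 sp2, C6 sp2, C7 sp2, C8 sp2, C9 sp3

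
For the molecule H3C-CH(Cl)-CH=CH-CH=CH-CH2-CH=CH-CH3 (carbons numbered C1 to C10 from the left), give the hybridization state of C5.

C5: 3 σ bonds, plus one π bond — 3 electron domains, sp2.

sp²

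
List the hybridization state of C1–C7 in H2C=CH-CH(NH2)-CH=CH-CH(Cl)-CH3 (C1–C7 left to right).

C1 sp2, C2 sp2, C3 sp3, C4 sp2, C5 sp2, C6 sp3, C7 sp3

C1 carries 3 σ bonds, plus one π bond, giving a steric number of 3, so it is sp2.
C2 — 3 σ bonds, plus one π bond. Steric number 3, so sp2.
C3 has 4 σ bonds: steric number 4 → sp3.
C4: 3 σ bonds, plus one π bond — 3 electron domains, sp2.
C5 — 3 σ bonds, plus one π bond. Steric number 3, so sp2.
C6 has 4 σ bonds: steric number 4 → sp3.
C7: 4 σ bonds — 4 electron domains, sp3.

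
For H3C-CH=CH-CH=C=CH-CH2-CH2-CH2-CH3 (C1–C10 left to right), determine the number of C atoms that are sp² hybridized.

C1: sp3
C2: sp2 ✓
C3: sp2 ✓
C4: sp2 ✓
C5: sp
C6: sp2 ✓
C7: sp3
C8: sp3
C9: sp3
C10: sp3
C2, C3, C4, C6 → 4 sp2 carbons.

4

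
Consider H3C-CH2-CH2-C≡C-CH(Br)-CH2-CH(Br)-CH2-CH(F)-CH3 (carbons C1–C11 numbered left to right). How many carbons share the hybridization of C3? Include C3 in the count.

C3 is sp3 (only σ bonds).
C1: sp3 ✓
C2: sp3 ✓
C3: sp3 ✓
C4: sp
C5: sp
C6: sp3 ✓
C7: sp3 ✓
C8: sp3 ✓
C9: sp3 ✓
C10: sp3 ✓
C11: sp3 ✓
9 carbons are sp3.

9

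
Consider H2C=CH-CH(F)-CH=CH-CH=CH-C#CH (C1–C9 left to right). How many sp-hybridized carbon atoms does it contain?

C1: sp2
C2: sp2
C3: sp3
C4: sp2
C5: sp2
C6: sp2
C7: sp2
C8: sp ✓
C9: sp ✓
C8, C9 → 2 sp carbons.

2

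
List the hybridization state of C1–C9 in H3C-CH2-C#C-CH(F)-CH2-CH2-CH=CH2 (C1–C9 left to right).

C1 has 4 σ bonds: steric number 4 → sp3.
C2: 4 σ bonds — 4 electron domains, sp3.
C3 carries 2 σ bonds, plus two π bonds, giving a steric number of 2, so it is sp.
C4 (2 σ bonds, plus two π bonds) has steric number 2: sp.
C5 has 4 σ bonds: steric number 4 → sp3.
C6: 4 σ bonds — 4 electron domains, sp3.
C7: 4 σ bonds — 4 electron domains, sp3.
C8: 3 σ bonds, plus one π bond — 3 electron domains, sp2.
C9 — 3 σ bonds, plus one π bond. Steric number 3, so sp2.

C1 sp3, C2 sp3, C3 sp, C4 sp, C5 sp3, C6 sp3, C7 sp3, C8 sp2, C9 sp2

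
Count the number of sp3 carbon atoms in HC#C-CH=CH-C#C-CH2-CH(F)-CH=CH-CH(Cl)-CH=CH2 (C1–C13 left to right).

C1: sp
C2: sp
C3: sp2
C4: sp2
C5: sp
C6: sp
C7: sp3 ✓
C8: sp3 ✓
C9: sp2
C10: sp2
C11: sp3 ✓
C12: sp2
C13: sp2
C7, C8, C11 → 3 sp3 carbons.

3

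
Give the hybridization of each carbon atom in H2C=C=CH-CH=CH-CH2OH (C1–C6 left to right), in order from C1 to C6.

C1: 3 σ bonds, plus one π bond — 3 electron domains, sp2.
C2 has 2 σ bonds, plus two π bonds: steric number 2 → sp.
C3: 3 σ bonds, plus one π bond; 3 regions of electron density → sp2.
C4: 3 σ bonds, plus one π bond; 3 regions of electron density → sp2.
C5 is sp2: 3 σ bonds, plus one π bond, 3 electron-density regions.
C6 — 4 σ bonds. Steric number 4, so sp3.

C1 sp2, C2 sp, C3 sp2, C4 sp2, C5 sp2, C6 sp3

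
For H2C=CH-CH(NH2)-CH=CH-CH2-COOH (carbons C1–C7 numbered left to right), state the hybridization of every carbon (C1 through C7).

C1 sp2, C2 sp2, C3 sp3, C4 sp2, C5 sp2, C6 sp3, C7 sp2

C1: 3 σ bonds, plus one π bond; 3 regions of electron density → sp2.
C2 — 3 σ bonds, plus one π bond. Steric number 3, so sp2.
C3: 4 σ bonds; 4 regions of electron density → sp3.
C4 is sp2: 3 σ bonds, plus one π bond, 3 electron-density regions.
C5 has 3 σ bonds, plus one π bond: steric number 3 → sp2.
C6: 4 σ bonds — 4 electron domains, sp3.
C7 carries 3 σ bonds, plus one π bond, giving a steric number of 3, so it is sp2.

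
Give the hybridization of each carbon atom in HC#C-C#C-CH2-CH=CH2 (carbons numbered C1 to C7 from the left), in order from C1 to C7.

C1 sp, C2 sp, C3 sp, C4 sp, C5 sp3, C6 sp2, C7 sp2

C1 — 2 σ bonds, plus two π bonds. Steric number 2, so sp.
C2 (2 σ bonds, plus two π bonds) has steric number 2: sp.
C3: 2 σ bonds, plus two π bonds — 2 electron domains, sp.
C4 carries 2 σ bonds, plus two π bonds, giving a steric number of 2, so it is sp.
C5: 4 σ bonds; 4 regions of electron density → sp3.
C6 has 3 σ bonds, plus one π bond: steric number 3 → sp2.
C7 has 3 σ bonds, plus one π bond: steric number 3 → sp2.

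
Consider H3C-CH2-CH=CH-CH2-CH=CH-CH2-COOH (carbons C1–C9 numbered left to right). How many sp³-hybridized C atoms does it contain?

4

C1: sp3 ✓
C2: sp3 ✓
C3: sp2
C4: sp2
C5: sp3 ✓
C6: sp2
C7: sp2
C8: sp3 ✓
C9: sp2
C1, C2, C5, C8 → 4 sp3 carbons.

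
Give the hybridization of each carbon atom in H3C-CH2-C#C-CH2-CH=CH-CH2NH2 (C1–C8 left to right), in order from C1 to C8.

C1 sp3, C2 sp3, C3 sp, C4 sp, C5 sp3, C6 sp2, C7 sp2, C8 sp3

C1: 4 σ bonds — 4 electron domains, sp3.
C2 carries 4 σ bonds, giving a steric number of 4, so it is sp3.
C3 carries 2 σ bonds, plus two π bonds, giving a steric number of 2, so it is sp.
C4: 2 σ bonds, plus two π bonds; 2 regions of electron density → sp.
C5 (4 σ bonds) has steric number 4: sp3.
C6 — 3 σ bonds, plus one π bond. Steric number 3, so sp2.
C7: 3 σ bonds, plus one π bond; 3 regions of electron density → sp2.
C8 carries 4 σ bonds, giving a steric number of 4, so it is sp3.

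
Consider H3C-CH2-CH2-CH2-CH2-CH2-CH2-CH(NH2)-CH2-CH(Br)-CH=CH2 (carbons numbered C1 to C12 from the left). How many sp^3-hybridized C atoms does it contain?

C1: sp3 ✓
C2: sp3 ✓
C3: sp3 ✓
C4: sp3 ✓
C5: sp3 ✓
C6: sp3 ✓
C7: sp3 ✓
C8: sp3 ✓
C9: sp3 ✓
C10: sp3 ✓
C11: sp2
C12: sp2
C1, C2, C3, C4, C5, C6, C7, C8, C9, C10 → 10 sp3 carbons.

10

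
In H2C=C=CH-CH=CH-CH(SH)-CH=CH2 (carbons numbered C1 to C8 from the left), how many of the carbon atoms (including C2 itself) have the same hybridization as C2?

1

C2 is sp (two π bonds).
C1: sp2
C2: sp ✓
C3: sp2
C4: sp2
C5: sp2
C6: sp3
C7: sp2
C8: sp2
1 carbon is sp.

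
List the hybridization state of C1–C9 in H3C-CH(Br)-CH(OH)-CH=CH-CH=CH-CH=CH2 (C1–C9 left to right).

C1 sp3, C2 sp3, C3 sp3, C4 sp2, C5 sp2, C6 sp2, C7 sp2, C8 sp2, C9 sp2

C1 (4 σ bonds) has steric number 4: sp3.
C2: 4 σ bonds; 4 regions of electron density → sp3.
C3 — 4 σ bonds. Steric number 4, so sp3.
C4: 3 σ bonds, plus one π bond — 3 electron domains, sp2.
C5: 3 σ bonds, plus one π bond; 3 regions of electron density → sp2.
C6 (3 σ bonds, plus one π bond) has steric number 3: sp2.
C7 (3 σ bonds, plus one π bond) has steric number 3: sp2.
C8 (3 σ bonds, plus one π bond) has steric number 3: sp2.
C9 carries 3 σ bonds, plus one π bond, giving a steric number of 3, so it is sp2.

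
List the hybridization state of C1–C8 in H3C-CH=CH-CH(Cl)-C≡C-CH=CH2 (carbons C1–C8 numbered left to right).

C1 carries 4 σ bonds, giving a steric number of 4, so it is sp3.
C2 — 3 σ bonds, plus one π bond. Steric number 3, so sp2.
C3 carries 3 σ bonds, plus one π bond, giving a steric number of 3, so it is sp2.
C4 — 4 σ bonds. Steric number 4, so sp3.
C5: 2 σ bonds, plus two π bonds; 2 regions of electron density → sp.
C6 has 2 σ bonds, plus two π bonds: steric number 2 → sp.
C7 carries 3 σ bonds, plus one π bond, giving a steric number of 3, so it is sp2.
C8: 3 σ bonds, plus one π bond — 3 electron domains, sp2.

C1 sp3, C2 sp2, C3 sp2, C4 sp3, C5 sp, C6 sp, C7 sp2, C8 sp2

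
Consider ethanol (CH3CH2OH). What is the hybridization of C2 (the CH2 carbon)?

sp³

C2 (the CH2 carbon) (4 σ bonds) has steric number 4: sp3.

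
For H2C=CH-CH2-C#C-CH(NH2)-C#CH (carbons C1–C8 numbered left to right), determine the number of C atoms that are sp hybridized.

C1: sp2
C2: sp2
C3: sp3
C4: sp ✓
C5: sp ✓
C6: sp3
C7: sp ✓
C8: sp ✓
C4, C5, C7, C8 → 4 sp carbons.

4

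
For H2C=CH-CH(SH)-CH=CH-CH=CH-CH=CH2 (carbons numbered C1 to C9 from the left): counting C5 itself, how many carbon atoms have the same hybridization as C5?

8

C5 is sp2 (one π bond).
C1: sp2 ✓
C2: sp2 ✓
C3: sp3
C4: sp2 ✓
C5: sp2 ✓
C6: sp2 ✓
C7: sp2 ✓
C8: sp2 ✓
C9: sp2 ✓
8 carbons are sp2.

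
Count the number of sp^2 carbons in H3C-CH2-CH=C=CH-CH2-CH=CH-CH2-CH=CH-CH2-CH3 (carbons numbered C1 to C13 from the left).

C1: sp3
C2: sp3
C3: sp2 ✓
C4: sp
C5: sp2 ✓
C6: sp3
C7: sp2 ✓
C8: sp2 ✓
C9: sp3
C10: sp2 ✓
C11: sp2 ✓
C12: sp3
C13: sp3
C3, C5, C7, C8, C10, C11 → 6 sp2 carbons.

6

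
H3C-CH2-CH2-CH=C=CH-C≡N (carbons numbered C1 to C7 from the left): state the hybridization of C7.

C7 — 2 σ bonds, plus two π bonds. Steric number 2, so sp.

sp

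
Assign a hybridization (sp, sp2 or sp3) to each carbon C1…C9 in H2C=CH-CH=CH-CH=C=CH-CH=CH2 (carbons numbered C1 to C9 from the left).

C1 sp2, C2 sp2, C3 sp2, C4 sp2, C5 sp2, C6 sp, C7 sp2, C8 sp2, C9 sp2

C1 — 3 σ bonds, plus one π bond. Steric number 3, so sp2.
C2 has 3 σ bonds, plus one π bond: steric number 3 → sp2.
C3: 3 σ bonds, plus one π bond; 3 regions of electron density → sp2.
C4 — 3 σ bonds, plus one π bond. Steric number 3, so sp2.
C5 (3 σ bonds, plus one π bond) has steric number 3: sp2.
C6 — 2 σ bonds, plus two π bonds. Steric number 2, so sp.
C7: 3 σ bonds, plus one π bond; 3 regions of electron density → sp2.
C8 carries 3 σ bonds, plus one π bond, giving a steric number of 3, so it is sp2.
C9: 3 σ bonds, plus one π bond; 3 regions of electron density → sp2.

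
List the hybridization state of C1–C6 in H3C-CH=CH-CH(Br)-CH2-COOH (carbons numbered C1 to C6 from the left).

C1 sp3, C2 sp2, C3 sp2, C4 sp3, C5 sp3, C6 sp2

C1 has 4 σ bonds: steric number 4 → sp3.
C2 (3 σ bonds, plus one π bond) has steric number 3: sp2.
C3 (3 σ bonds, plus one π bond) has steric number 3: sp2.
C4 (4 σ bonds) has steric number 4: sp3.
C5: 4 σ bonds; 4 regions of electron density → sp3.
C6 is sp2: 3 σ bonds, plus one π bond, 3 electron-density regions.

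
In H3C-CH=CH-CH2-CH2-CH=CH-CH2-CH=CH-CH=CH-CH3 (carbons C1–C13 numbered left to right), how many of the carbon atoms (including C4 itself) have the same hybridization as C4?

C4 is sp3 (only σ bonds).
C1: sp3 ✓
C2: sp2
C3: sp2
C4: sp3 ✓
C5: sp3 ✓
C6: sp2
C7: sp2
C8: sp3 ✓
C9: sp2
C10: sp2
C11: sp2
C12: sp2
C13: sp3 ✓
5 carbons are sp3.

5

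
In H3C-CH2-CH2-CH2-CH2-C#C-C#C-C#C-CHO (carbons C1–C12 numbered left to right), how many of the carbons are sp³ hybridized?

5

C1: sp3 ✓
C2: sp3 ✓
C3: sp3 ✓
C4: sp3 ✓
C5: sp3 ✓
C6: sp
C7: sp
C8: sp
C9: sp
C10: sp
C11: sp
C12: sp2
C1, C2, C3, C4, C5 → 5 sp3 carbons.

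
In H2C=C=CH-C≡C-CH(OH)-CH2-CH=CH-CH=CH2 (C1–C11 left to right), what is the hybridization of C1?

sp^2

C1: 3 σ bonds, plus one π bond — 3 electron domains, sp2.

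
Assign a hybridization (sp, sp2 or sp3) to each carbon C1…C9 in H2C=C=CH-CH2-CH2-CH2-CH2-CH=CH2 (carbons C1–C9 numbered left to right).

C1 — 3 σ bonds, plus one π bond. Steric number 3, so sp2.
C2 — 2 σ bonds, plus two π bonds. Steric number 2, so sp.
C3: 3 σ bonds, plus one π bond — 3 electron domains, sp2.
C4 — 4 σ bonds. Steric number 4, so sp3.
C5 is sp3: 4 σ bonds, 4 electron-density regions.
C6 carries 4 σ bonds, giving a steric number of 4, so it is sp3.
C7: 4 σ bonds; 4 regions of electron density → sp3.
C8 — 3 σ bonds, plus one π bond. Steric number 3, so sp2.
C9 carries 3 σ bonds, plus one π bond, giving a steric number of 3, so it is sp2.

C1 sp2, C2 sp, C3 sp2, C4 sp3, C5 sp3, C6 sp3, C7 sp3, C8 sp2, C9 sp2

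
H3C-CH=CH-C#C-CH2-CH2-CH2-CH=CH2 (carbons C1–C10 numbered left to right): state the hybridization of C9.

sp²

C9 is sp2: 3 σ bonds, plus one π bond, 3 electron-density regions.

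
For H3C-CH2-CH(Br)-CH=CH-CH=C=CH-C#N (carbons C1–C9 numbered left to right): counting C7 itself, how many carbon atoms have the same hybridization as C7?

C7 is sp (two π bonds).
C1: sp3
C2: sp3
C3: sp3
C4: sp2
C5: sp2
C6: sp2
C7: sp ✓
C8: sp2
C9: sp ✓
2 carbons are sp.

2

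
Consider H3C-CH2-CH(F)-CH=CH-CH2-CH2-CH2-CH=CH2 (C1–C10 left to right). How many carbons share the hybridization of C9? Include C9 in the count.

C9 is sp2 (one π bond).
C1: sp3
C2: sp3
C3: sp3
C4: sp2 ✓
C5: sp2 ✓
C6: sp3
C7: sp3
C8: sp3
C9: sp2 ✓
C10: sp2 ✓
4 carbons are sp2.

4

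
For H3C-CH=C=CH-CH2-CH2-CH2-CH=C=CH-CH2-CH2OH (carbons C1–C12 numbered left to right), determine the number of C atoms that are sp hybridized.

C1: sp3
C2: sp2
C3: sp ✓
C4: sp2
C5: sp3
C6: sp3
C7: sp3
C8: sp2
C9: sp ✓
C10: sp2
C11: sp3
C12: sp3
C3, C9 → 2 sp carbons.

2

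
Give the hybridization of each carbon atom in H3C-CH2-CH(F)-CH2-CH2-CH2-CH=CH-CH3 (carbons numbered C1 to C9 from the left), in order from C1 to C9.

C1 — 4 σ bonds. Steric number 4, so sp3.
C2 is sp3: 4 σ bonds, 4 electron-density regions.
C3 carries 4 σ bonds, giving a steric number of 4, so it is sp3.
C4 carries 4 σ bonds, giving a steric number of 4, so it is sp3.
C5 carries 4 σ bonds, giving a steric number of 4, so it is sp3.
C6: 4 σ bonds — 4 electron domains, sp3.
C7 — 3 σ bonds, plus one π bond. Steric number 3, so sp2.
C8: 3 σ bonds, plus one π bond — 3 electron domains, sp2.
C9 (4 σ bonds) has steric number 4: sp3.

C1 sp3, C2 sp3, C3 sp3, C4 sp3, C5 sp3, C6 sp3, C7 sp2, C8 sp2, C9 sp3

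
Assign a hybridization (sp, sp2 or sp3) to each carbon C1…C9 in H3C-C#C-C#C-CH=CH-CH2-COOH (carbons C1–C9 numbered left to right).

C1 is sp3: 4 σ bonds, 4 electron-density regions.
C2 carries 2 σ bonds, plus two π bonds, giving a steric number of 2, so it is sp.
C3 carries 2 σ bonds, plus two π bonds, giving a steric number of 2, so it is sp.
C4 is sp: 2 σ bonds, plus two π bonds, 2 electron-density regions.
C5 (2 σ bonds, plus two π bonds) has steric number 2: sp.
C6 carries 3 σ bonds, plus one π bond, giving a steric number of 3, so it is sp2.
C7 (3 σ bonds, plus one π bond) has steric number 3: sp2.
C8 (4 σ bonds) has steric number 4: sp3.
C9: 3 σ bonds, plus one π bond — 3 electron domains, sp2.

C1 sp3, C2 sp, C3 sp, C4 sp, C5 sp, C6 sp2, C7 sp2, C8 sp3, C9 sp2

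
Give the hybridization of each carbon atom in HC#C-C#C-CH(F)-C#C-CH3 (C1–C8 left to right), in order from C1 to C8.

C1 sp, C2 sp, C3 sp, C4 sp, C5 sp3, C6 sp, C7 sp, C8 sp3

C1: 2 σ bonds, plus two π bonds; 2 regions of electron density → sp.
C2: 2 σ bonds, plus two π bonds; 2 regions of electron density → sp.
C3 — 2 σ bonds, plus two π bonds. Steric number 2, so sp.
C4: 2 σ bonds, plus two π bonds; 2 regions of electron density → sp.
C5 — 4 σ bonds. Steric number 4, so sp3.
C6 has 2 σ bonds, plus two π bonds: steric number 2 → sp.
C7 carries 2 σ bonds, plus two π bonds, giving a steric number of 2, so it is sp.
C8 — 4 σ bonds. Steric number 4, so sp3.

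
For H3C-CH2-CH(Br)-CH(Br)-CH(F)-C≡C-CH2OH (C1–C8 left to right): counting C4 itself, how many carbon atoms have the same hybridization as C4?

6

C4 is sp3 (only σ bonds).
C1: sp3 ✓
C2: sp3 ✓
C3: sp3 ✓
C4: sp3 ✓
C5: sp3 ✓
C6: sp
C7: sp
C8: sp3 ✓
6 carbons are sp3.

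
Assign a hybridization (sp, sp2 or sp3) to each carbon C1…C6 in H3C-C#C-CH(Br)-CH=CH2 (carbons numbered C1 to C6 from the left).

C1 (4 σ bonds) has steric number 4: sp3.
C2 (2 σ bonds, plus two π bonds) has steric number 2: sp.
C3: 2 σ bonds, plus two π bonds — 2 electron domains, sp.
C4: 4 σ bonds; 4 regions of electron density → sp3.
C5 carries 3 σ bonds, plus one π bond, giving a steric number of 3, so it is sp2.
C6 carries 3 σ bonds, plus one π bond, giving a steric number of 3, so it is sp2.

C1 sp3, C2 sp, C3 sp, C4 sp3, C5 sp2, C6 sp2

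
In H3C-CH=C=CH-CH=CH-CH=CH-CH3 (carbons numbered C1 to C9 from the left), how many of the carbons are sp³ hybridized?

2

C1: sp3 ✓
C2: sp2
C3: sp
C4: sp2
C5: sp2
C6: sp2
C7: sp2
C8: sp2
C9: sp3 ✓
C1, C9 → 2 sp3 carbons.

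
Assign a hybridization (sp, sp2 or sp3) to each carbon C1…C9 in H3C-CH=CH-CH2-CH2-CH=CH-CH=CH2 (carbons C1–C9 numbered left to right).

C1 sp3, C2 sp2, C3 sp2, C4 sp3, C5 sp3, C6 sp2, C7 sp2, C8 sp2, C9 sp2

C1: 4 σ bonds; 4 regions of electron density → sp3.
C2 (3 σ bonds, plus one π bond) has steric number 3: sp2.
C3: 3 σ bonds, plus one π bond; 3 regions of electron density → sp2.
C4 carries 4 σ bonds, giving a steric number of 4, so it is sp3.
C5 — 4 σ bonds. Steric number 4, so sp3.
C6: 3 σ bonds, plus one π bond — 3 electron domains, sp2.
C7 is sp2: 3 σ bonds, plus one π bond, 3 electron-density regions.
C8 — 3 σ bonds, plus one π bond. Steric number 3, so sp2.
C9 is sp2: 3 σ bonds, plus one π bond, 3 electron-density regions.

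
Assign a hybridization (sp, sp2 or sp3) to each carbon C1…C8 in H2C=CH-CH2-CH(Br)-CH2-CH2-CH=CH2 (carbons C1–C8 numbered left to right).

C1 is sp2: 3 σ bonds, plus one π bond, 3 electron-density regions.
C2 is sp2: 3 σ bonds, plus one π bond, 3 electron-density regions.
C3: 4 σ bonds; 4 regions of electron density → sp3.
C4 has 4 σ bonds: steric number 4 → sp3.
C5 is sp3: 4 σ bonds, 4 electron-density regions.
C6 is sp3: 4 σ bonds, 4 electron-density regions.
C7 is sp2: 3 σ bonds, plus one π bond, 3 electron-density regions.
C8: 3 σ bonds, plus one π bond; 3 regions of electron density → sp2.

C1 sp2, C2 sp2, C3 sp3, C4 sp3, C5 sp3, C6 sp3, C7 sp2, C8 sp2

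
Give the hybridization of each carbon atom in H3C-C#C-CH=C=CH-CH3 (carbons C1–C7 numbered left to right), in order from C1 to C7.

C1 carries 4 σ bonds, giving a steric number of 4, so it is sp3.
C2 carries 2 σ bonds, plus two π bonds, giving a steric number of 2, so it is sp.
C3 carries 2 σ bonds, plus two π bonds, giving a steric number of 2, so it is sp.
C4 carries 3 σ bonds, plus one π bond, giving a steric number of 3, so it is sp2.
C5 — 2 σ bonds, plus two π bonds. Steric number 2, so sp.
C6: 3 σ bonds, plus one π bond; 3 regions of electron density → sp2.
C7 (4 σ bonds) has steric number 4: sp3.

C1 sp3, C2 sp, C3 sp, C4 sp2, C5 sp, C6 sp2, C7 sp3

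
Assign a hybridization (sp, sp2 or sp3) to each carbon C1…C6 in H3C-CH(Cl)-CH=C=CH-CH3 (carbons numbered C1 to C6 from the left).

C1 sp3, C2 sp3, C3 sp2, C4 sp, C5 sp2, C6 sp3

C1 is sp3: 4 σ bonds, 4 electron-density regions.
C2 carries 4 σ bonds, giving a steric number of 4, so it is sp3.
C3 is sp2: 3 σ bonds, plus one π bond, 3 electron-density regions.
C4: 2 σ bonds, plus two π bonds — 2 electron domains, sp.
C5 has 3 σ bonds, plus one π bond: steric number 3 → sp2.
C6 — 4 σ bonds. Steric number 4, so sp3.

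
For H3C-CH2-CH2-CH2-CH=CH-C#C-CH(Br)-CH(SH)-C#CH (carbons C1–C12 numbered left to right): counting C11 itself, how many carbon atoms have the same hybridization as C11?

C11 is sp (two π bonds).
C1: sp3
C2: sp3
C3: sp3
C4: sp3
C5: sp2
C6: sp2
C7: sp ✓
C8: sp ✓
C9: sp3
C10: sp3
C11: sp ✓
C12: sp ✓
4 carbons are sp.

4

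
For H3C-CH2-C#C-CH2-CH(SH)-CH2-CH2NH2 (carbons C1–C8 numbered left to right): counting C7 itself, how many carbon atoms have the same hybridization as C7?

C7 is sp3 (only σ bonds).
C1: sp3 ✓
C2: sp3 ✓
C3: sp
C4: sp
C5: sp3 ✓
C6: sp3 ✓
C7: sp3 ✓
C8: sp3 ✓
6 carbons are sp3.

6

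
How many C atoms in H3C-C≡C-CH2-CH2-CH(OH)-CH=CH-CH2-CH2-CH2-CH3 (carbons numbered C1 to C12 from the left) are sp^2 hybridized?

C1: sp3
C2: sp
C3: sp
C4: sp3
C5: sp3
C6: sp3
C7: sp2 ✓
C8: sp2 ✓
C9: sp3
C10: sp3
C11: sp3
C12: sp3
C7, C8 → 2 sp2 carbons.

2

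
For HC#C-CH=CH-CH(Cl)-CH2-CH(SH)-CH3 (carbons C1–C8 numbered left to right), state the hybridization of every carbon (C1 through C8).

C1 is sp: 2 σ bonds, plus two π bonds, 2 electron-density regions.
C2 carries 2 σ bonds, plus two π bonds, giving a steric number of 2, so it is sp.
C3 (3 σ bonds, plus one π bond) has steric number 3: sp2.
C4 has 3 σ bonds, plus one π bond: steric number 3 → sp2.
C5: 4 σ bonds — 4 electron domains, sp3.
C6: 4 σ bonds — 4 electron domains, sp3.
C7: 4 σ bonds; 4 regions of electron density → sp3.
C8 — 4 σ bonds. Steric number 4, so sp3.

C1 sp, C2 sp, C3 sp2, C4 sp2, C5 sp3, C6 sp3, C7 sp3, C8 sp3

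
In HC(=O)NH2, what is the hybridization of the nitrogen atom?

sp^2

Amide resonance delocalises the N lone pair; N is planar sp2.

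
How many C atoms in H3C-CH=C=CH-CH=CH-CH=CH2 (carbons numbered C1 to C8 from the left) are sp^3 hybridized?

1

C1: sp3 ✓
C2: sp2
C3: sp
C4: sp2
C5: sp2
C6: sp2
C7: sp2
C8: sp2
C1 → 1 sp3 carbon.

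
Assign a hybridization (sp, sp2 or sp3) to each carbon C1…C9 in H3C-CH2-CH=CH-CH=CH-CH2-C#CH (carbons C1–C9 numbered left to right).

C1 carries 4 σ bonds, giving a steric number of 4, so it is sp3.
C2 is sp3: 4 σ bonds, 4 electron-density regions.
C3: 3 σ bonds, plus one π bond; 3 regions of electron density → sp2.
C4 carries 3 σ bonds, plus one π bond, giving a steric number of 3, so it is sp2.
C5 is sp2: 3 σ bonds, plus one π bond, 3 electron-density regions.
C6 has 3 σ bonds, plus one π bond: steric number 3 → sp2.
C7 (4 σ bonds) has steric number 4: sp3.
C8 has 2 σ bonds, plus two π bonds: steric number 2 → sp.
C9: 2 σ bonds, plus two π bonds — 2 electron domains, sp.

C1 sp3, C2 sp3, C3 sp2, C4 sp2, C5 sp2, C6 sp2, C7 sp3, C8 sp, C9 sp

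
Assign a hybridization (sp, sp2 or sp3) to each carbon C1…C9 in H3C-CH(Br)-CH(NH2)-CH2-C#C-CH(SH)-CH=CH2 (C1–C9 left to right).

C1 has 4 σ bonds: steric number 4 → sp3.
C2 carries 4 σ bonds, giving a steric number of 4, so it is sp3.
C3 — 4 σ bonds. Steric number 4, so sp3.
C4: 4 σ bonds; 4 regions of electron density → sp3.
C5 (2 σ bonds, plus two π bonds) has steric number 2: sp.
C6 carries 2 σ bonds, plus two π bonds, giving a steric number of 2, so it is sp.
C7 is sp3: 4 σ bonds, 4 electron-density regions.
C8 is sp2: 3 σ bonds, plus one π bond, 3 electron-density regions.
C9 carries 3 σ bonds, plus one π bond, giving a steric number of 3, so it is sp2.

C1 sp3, C2 sp3, C3 sp3, C4 sp3, C5 sp, C6 sp, C7 sp3, C8 sp2, C9 sp2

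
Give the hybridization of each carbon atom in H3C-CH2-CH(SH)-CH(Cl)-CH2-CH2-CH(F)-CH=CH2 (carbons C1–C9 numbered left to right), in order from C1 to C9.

C1 (4 σ bonds) has steric number 4: sp3.
C2: 4 σ bonds; 4 regions of electron density → sp3.
C3 (4 σ bonds) has steric number 4: sp3.
C4: 4 σ bonds; 4 regions of electron density → sp3.
C5 — 4 σ bonds. Steric number 4, so sp3.
C6: 4 σ bonds — 4 electron domains, sp3.
C7: 4 σ bonds; 4 regions of electron density → sp3.
C8 has 3 σ bonds, plus one π bond: steric number 3 → sp2.
C9 carries 3 σ bonds, plus one π bond, giving a steric number of 3, so it is sp2.

C1 sp3, C2 sp3, C3 sp3, C4 sp3, C5 sp3, C6 sp3, C7 sp3, C8 sp2, C9 sp2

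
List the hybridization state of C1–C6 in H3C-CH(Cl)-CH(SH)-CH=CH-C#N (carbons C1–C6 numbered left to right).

C1 sp3, C2 sp3, C3 sp3, C4 sp2, C5 sp2, C6 sp

C1 has 4 σ bonds: steric number 4 → sp3.
C2 — 4 σ bonds. Steric number 4, so sp3.
C3 (4 σ bonds) has steric number 4: sp3.
C4 is sp2: 3 σ bonds, plus one π bond, 3 electron-density regions.
C5 has 3 σ bonds, plus one π bond: steric number 3 → sp2.
C6 carries 2 σ bonds, plus two π bonds, giving a steric number of 2, so it is sp.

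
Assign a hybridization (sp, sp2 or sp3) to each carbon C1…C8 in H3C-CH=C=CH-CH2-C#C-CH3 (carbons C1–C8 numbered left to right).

C1 sp3, C2 sp2, C3 sp, C4 sp2, C5 sp3, C6 sp, C7 sp, C8 sp3

C1: 4 σ bonds; 4 regions of electron density → sp3.
C2: 3 σ bonds, plus one π bond — 3 electron domains, sp2.
C3 (2 σ bonds, plus two π bonds) has steric number 2: sp.
C4: 3 σ bonds, plus one π bond — 3 electron domains, sp2.
C5 — 4 σ bonds. Steric number 4, so sp3.
C6 — 2 σ bonds, plus two π bonds. Steric number 2, so sp.
C7 (2 σ bonds, plus two π bonds) has steric number 2: sp.
C8 (4 σ bonds) has steric number 4: sp3.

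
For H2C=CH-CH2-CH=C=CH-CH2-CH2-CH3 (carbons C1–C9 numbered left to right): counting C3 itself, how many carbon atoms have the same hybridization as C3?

4

C3 is sp3 (only σ bonds).
C1: sp2
C2: sp2
C3: sp3 ✓
C4: sp2
C5: sp
C6: sp2
C7: sp3 ✓
C8: sp3 ✓
C9: sp3 ✓
4 carbons are sp3.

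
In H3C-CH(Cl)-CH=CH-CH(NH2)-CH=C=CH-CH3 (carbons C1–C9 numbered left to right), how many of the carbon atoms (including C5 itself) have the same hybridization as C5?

4

C5 is sp3 (only σ bonds).
C1: sp3 ✓
C2: sp3 ✓
C3: sp2
C4: sp2
C5: sp3 ✓
C6: sp2
C7: sp
C8: sp2
C9: sp3 ✓
4 carbons are sp3.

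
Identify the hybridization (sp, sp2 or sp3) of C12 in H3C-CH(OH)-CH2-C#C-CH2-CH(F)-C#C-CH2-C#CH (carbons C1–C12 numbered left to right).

C12 is sp: 2 σ bonds, plus two π bonds, 2 electron-density regions.

sp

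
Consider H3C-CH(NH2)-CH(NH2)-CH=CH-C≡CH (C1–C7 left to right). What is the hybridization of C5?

C5: 3 σ bonds, plus one π bond; 3 regions of electron density → sp2.

sp2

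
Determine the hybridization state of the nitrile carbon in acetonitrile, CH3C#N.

The nitrile carbon: 2 σ bonds, plus two π bonds; 2 regions of electron density → sp.

sp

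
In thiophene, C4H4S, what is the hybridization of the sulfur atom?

sp²

Analogous to furan: one S lone pair in the aromatic π system, S is sp2.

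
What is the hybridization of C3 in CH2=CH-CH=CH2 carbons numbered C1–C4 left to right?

sp^2

C3 — 3 σ bonds, plus one π bond. Steric number 3, so sp2.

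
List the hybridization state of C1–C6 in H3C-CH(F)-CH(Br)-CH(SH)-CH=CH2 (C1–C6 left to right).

C1 sp3, C2 sp3, C3 sp3, C4 sp3, C5 sp2, C6 sp2

C1: 4 σ bonds; 4 regions of electron density → sp3.
C2 has 4 σ bonds: steric number 4 → sp3.
C3 is sp3: 4 σ bonds, 4 electron-density regions.
C4 carries 4 σ bonds, giving a steric number of 4, so it is sp3.
C5 carries 3 σ bonds, plus one π bond, giving a steric number of 3, so it is sp2.
C6 — 3 σ bonds, plus one π bond. Steric number 3, so sp2.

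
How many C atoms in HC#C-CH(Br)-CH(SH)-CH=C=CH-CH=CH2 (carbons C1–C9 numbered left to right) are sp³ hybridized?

2

C1: sp
C2: sp
C3: sp3 ✓
C4: sp3 ✓
C5: sp2
C6: sp
C7: sp2
C8: sp2
C9: sp2
C3, C4 → 2 sp3 carbons.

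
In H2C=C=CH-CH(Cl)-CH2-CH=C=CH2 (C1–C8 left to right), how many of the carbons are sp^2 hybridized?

C1: sp2 ✓
C2: sp
C3: sp2 ✓
C4: sp3
C5: sp3
C6: sp2 ✓
C7: sp
C8: sp2 ✓
C1, C3, C6, C8 → 4 sp2 carbons.

4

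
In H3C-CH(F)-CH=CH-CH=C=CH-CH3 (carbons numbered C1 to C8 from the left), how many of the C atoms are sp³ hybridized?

C1: sp3 ✓
C2: sp3 ✓
C3: sp2
C4: sp2
C5: sp2
C6: sp
C7: sp2
C8: sp3 ✓
C1, C2, C8 → 3 sp3 carbons.

3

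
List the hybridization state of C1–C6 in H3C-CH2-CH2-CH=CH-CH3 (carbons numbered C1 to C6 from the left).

C1 — 4 σ bonds. Steric number 4, so sp3.
C2: 4 σ bonds — 4 electron domains, sp3.
C3 has 4 σ bonds: steric number 4 → sp3.
C4 is sp2: 3 σ bonds, plus one π bond, 3 electron-density regions.
C5 is sp2: 3 σ bonds, plus one π bond, 3 electron-density regions.
C6 (4 σ bonds) has steric number 4: sp3.

C1 sp3, C2 sp3, C3 sp3, C4 sp2, C5 sp2, C6 sp3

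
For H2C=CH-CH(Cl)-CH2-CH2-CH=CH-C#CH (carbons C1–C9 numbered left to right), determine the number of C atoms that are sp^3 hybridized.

C1: sp2
C2: sp2
C3: sp3 ✓
C4: sp3 ✓
C5: sp3 ✓
C6: sp2
C7: sp2
C8: sp
C9: sp
C3, C4, C5 → 3 sp3 carbons.

3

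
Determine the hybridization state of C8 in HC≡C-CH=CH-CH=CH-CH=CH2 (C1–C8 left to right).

C8: 3 σ bonds, plus one π bond — 3 electron domains, sp2.

sp²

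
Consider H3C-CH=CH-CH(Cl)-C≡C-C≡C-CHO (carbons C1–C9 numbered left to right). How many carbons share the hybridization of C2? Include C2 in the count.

C2 is sp2 (one π bond).
C1: sp3
C2: sp2 ✓
C3: sp2 ✓
C4: sp3
C5: sp
C6: sp
C7: sp
C8: sp
C9: sp2 ✓
3 carbons are sp2.

3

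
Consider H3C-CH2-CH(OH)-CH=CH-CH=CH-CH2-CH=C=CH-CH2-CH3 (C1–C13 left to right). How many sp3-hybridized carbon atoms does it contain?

6

C1: sp3 ✓
C2: sp3 ✓
C3: sp3 ✓
C4: sp2
C5: sp2
C6: sp2
C7: sp2
C8: sp3 ✓
C9: sp2
C10: sp
C11: sp2
C12: sp3 ✓
C13: sp3 ✓
C1, C2, C3, C8, C12, C13 → 6 sp3 carbons.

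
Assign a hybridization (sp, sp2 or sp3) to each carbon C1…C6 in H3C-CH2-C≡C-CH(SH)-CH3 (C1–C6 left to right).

C1 sp3, C2 sp3, C3 sp, C4 sp, C5 sp3, C6 sp3

C1 has 4 σ bonds: steric number 4 → sp3.
C2 (4 σ bonds) has steric number 4: sp3.
C3 carries 2 σ bonds, plus two π bonds, giving a steric number of 2, so it is sp.
C4 — 2 σ bonds, plus two π bonds. Steric number 2, so sp.
C5 has 4 σ bonds: steric number 4 → sp3.
C6: 4 σ bonds; 4 regions of electron density → sp3.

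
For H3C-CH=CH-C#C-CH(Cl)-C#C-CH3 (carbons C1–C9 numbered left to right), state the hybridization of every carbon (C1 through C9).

C1 sp3, C2 sp2, C3 sp2, C4 sp, C5 sp, C6 sp3, C7 sp, C8 sp, C9 sp3

C1: 4 σ bonds; 4 regions of electron density → sp3.
C2 carries 3 σ bonds, plus one π bond, giving a steric number of 3, so it is sp2.
C3: 3 σ bonds, plus one π bond; 3 regions of electron density → sp2.
C4 — 2 σ bonds, plus two π bonds. Steric number 2, so sp.
C5 has 2 σ bonds, plus two π bonds: steric number 2 → sp.
C6: 4 σ bonds — 4 electron domains, sp3.
C7: 2 σ bonds, plus two π bonds; 2 regions of electron density → sp.
C8 (2 σ bonds, plus two π bonds) has steric number 2: sp.
C9: 4 σ bonds — 4 electron domains, sp3.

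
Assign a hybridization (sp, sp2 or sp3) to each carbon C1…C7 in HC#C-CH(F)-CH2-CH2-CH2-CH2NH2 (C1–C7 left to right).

C1 sp, C2 sp, C3 sp3, C4 sp3, C5 sp3, C6 sp3, C7 sp3

C1 carries 2 σ bonds, plus two π bonds, giving a steric number of 2, so it is sp.
C2: 2 σ bonds, plus two π bonds — 2 electron domains, sp.
C3 carries 4 σ bonds, giving a steric number of 4, so it is sp3.
C4: 4 σ bonds; 4 regions of electron density → sp3.
C5 carries 4 σ bonds, giving a steric number of 4, so it is sp3.
C6 — 4 σ bonds. Steric number 4, so sp3.
C7: 4 σ bonds; 4 regions of electron density → sp3.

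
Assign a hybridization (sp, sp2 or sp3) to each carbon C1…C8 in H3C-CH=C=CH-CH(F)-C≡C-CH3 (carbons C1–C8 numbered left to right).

C1: 4 σ bonds — 4 electron domains, sp3.
C2 is sp2: 3 σ bonds, plus one π bond, 3 electron-density regions.
C3 has 2 σ bonds, plus two π bonds: steric number 2 → sp.
C4 is sp2: 3 σ bonds, plus one π bond, 3 electron-density regions.
C5 (4 σ bonds) has steric number 4: sp3.
C6 (2 σ bonds, plus two π bonds) has steric number 2: sp.
C7 is sp: 2 σ bonds, plus two π bonds, 2 electron-density regions.
C8 is sp3: 4 σ bonds, 4 electron-density regions.

C1 sp3, C2 sp2, C3 sp, C4 sp2, C5 sp3, C6 sp, C7 sp, C8 sp3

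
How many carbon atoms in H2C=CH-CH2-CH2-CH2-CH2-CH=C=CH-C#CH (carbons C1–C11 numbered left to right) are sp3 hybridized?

4

C1: sp2
C2: sp2
C3: sp3 ✓
C4: sp3 ✓
C5: sp3 ✓
C6: sp3 ✓
C7: sp2
C8: sp
C9: sp2
C10: sp
C11: sp
C3, C4, C5, C6 → 4 sp3 carbons.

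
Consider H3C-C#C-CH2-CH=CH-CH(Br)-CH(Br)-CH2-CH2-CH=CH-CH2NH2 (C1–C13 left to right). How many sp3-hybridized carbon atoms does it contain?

7

C1: sp3 ✓
C2: sp
C3: sp
C4: sp3 ✓
C5: sp2
C6: sp2
C7: sp3 ✓
C8: sp3 ✓
C9: sp3 ✓
C10: sp3 ✓
C11: sp2
C12: sp2
C13: sp3 ✓
C1, C4, C7, C8, C9, C10, C13 → 7 sp3 carbons.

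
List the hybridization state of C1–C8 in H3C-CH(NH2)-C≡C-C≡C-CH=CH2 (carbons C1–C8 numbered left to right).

C1 (4 σ bonds) has steric number 4: sp3.
C2 (4 σ bonds) has steric number 4: sp3.
C3 (2 σ bonds, plus two π bonds) has steric number 2: sp.
C4 carries 2 σ bonds, plus two π bonds, giving a steric number of 2, so it is sp.
C5: 2 σ bonds, plus two π bonds; 2 regions of electron density → sp.
C6: 2 σ bonds, plus two π bonds — 2 electron domains, sp.
C7 (3 σ bonds, plus one π bond) has steric number 3: sp2.
C8 (3 σ bonds, plus one π bond) has steric number 3: sp2.

C1 sp3, C2 sp3, C3 sp, C4 sp, C5 sp, C6 sp, C7 sp2, C8 sp2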